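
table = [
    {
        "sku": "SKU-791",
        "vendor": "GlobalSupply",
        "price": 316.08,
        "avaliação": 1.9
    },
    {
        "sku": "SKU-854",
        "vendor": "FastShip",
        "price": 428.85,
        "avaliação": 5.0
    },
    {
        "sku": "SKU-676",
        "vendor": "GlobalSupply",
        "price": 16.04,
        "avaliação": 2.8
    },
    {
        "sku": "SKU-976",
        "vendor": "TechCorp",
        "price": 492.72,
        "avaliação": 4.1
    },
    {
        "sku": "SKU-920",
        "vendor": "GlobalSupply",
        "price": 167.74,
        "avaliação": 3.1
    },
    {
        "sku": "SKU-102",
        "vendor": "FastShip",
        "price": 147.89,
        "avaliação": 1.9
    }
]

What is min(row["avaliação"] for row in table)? 1.9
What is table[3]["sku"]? "SKU-976"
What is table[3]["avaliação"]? 4.1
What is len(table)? 6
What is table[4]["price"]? 167.74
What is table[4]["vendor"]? "GlobalSupply"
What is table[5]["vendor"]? "FastShip"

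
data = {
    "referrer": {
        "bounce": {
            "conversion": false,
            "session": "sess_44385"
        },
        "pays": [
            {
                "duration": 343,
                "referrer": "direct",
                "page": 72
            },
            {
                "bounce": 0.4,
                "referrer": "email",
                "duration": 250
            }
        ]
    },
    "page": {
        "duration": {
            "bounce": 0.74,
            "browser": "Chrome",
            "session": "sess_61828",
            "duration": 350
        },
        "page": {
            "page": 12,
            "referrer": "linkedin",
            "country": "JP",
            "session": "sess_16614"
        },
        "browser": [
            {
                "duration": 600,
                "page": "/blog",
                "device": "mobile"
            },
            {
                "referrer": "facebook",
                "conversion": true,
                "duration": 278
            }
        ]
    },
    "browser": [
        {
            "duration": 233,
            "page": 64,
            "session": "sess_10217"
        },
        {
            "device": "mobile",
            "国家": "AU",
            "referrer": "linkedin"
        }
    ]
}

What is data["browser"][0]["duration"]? 233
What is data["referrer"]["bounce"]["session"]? "sess_44385"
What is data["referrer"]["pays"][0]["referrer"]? "direct"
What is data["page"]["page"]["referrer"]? "linkedin"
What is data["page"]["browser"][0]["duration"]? 600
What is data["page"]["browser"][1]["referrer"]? "facebook"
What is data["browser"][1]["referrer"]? "linkedin"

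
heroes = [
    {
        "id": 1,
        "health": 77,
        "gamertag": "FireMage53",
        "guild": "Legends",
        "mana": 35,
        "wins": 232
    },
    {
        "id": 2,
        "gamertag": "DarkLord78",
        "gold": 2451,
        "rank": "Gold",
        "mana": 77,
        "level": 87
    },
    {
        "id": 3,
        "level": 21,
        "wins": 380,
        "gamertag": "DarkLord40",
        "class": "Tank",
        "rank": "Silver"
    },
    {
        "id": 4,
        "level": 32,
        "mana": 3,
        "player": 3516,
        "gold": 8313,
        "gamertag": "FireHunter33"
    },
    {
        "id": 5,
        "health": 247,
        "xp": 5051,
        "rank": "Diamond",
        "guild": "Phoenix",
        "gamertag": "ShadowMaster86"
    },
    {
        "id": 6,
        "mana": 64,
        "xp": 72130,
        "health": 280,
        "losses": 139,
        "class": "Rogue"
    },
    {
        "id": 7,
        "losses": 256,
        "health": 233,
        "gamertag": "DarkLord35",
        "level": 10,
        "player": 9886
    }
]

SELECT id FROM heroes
[1, 2, 3, 4, 5, 6, 7]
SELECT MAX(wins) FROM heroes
380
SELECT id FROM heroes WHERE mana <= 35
[1, 4]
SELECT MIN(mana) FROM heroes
3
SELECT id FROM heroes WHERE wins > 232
[3]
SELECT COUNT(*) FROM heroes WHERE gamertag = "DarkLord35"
1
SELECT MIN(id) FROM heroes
1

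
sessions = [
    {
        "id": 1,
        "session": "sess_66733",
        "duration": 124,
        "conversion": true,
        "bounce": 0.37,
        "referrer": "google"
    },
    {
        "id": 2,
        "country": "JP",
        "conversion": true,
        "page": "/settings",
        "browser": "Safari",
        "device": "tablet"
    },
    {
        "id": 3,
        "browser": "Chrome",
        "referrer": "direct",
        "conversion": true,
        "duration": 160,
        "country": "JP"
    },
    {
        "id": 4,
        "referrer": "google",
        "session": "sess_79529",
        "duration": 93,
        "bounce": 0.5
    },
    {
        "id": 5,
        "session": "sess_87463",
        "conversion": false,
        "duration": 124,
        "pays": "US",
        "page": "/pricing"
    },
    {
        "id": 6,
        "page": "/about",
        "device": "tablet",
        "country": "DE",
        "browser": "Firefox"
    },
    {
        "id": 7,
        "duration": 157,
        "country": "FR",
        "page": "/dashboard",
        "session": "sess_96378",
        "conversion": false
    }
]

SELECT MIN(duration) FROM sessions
93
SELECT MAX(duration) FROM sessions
160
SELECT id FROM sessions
[1, 2, 3, 4, 5, 6, 7]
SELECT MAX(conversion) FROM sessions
True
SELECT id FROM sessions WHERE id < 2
[1]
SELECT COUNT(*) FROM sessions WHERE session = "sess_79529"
1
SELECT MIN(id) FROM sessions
1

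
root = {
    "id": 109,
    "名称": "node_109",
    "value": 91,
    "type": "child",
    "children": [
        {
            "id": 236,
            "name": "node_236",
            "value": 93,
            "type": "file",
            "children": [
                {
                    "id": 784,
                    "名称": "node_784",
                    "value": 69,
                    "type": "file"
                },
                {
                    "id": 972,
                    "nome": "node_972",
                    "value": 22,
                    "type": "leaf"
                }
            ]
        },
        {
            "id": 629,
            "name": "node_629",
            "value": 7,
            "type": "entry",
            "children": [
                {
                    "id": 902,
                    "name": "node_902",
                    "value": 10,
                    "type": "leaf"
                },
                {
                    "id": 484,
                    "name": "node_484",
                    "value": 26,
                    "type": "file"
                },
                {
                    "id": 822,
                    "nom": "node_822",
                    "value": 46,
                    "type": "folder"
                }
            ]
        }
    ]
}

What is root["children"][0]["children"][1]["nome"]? "node_972"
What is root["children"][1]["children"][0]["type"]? "leaf"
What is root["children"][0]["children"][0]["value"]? 69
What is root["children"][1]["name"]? "node_629"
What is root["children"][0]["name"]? "node_236"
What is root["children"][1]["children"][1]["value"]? 26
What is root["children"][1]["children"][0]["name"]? "node_902"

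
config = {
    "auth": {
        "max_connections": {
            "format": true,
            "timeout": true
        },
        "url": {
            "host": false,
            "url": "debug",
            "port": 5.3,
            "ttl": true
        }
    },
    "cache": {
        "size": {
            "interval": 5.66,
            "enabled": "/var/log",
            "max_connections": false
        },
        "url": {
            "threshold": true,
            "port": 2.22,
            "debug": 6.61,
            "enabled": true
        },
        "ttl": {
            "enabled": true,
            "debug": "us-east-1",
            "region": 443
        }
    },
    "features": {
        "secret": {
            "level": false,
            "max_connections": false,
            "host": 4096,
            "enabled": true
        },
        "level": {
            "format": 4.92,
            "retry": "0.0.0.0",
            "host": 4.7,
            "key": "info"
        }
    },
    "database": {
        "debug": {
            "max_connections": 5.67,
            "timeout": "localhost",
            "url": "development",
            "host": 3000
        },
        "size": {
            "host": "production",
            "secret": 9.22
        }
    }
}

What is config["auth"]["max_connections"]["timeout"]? True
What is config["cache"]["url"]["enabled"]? True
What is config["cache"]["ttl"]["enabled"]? True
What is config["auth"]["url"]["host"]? False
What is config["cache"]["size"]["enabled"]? "/var/log"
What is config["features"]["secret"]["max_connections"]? False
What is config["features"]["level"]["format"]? 4.92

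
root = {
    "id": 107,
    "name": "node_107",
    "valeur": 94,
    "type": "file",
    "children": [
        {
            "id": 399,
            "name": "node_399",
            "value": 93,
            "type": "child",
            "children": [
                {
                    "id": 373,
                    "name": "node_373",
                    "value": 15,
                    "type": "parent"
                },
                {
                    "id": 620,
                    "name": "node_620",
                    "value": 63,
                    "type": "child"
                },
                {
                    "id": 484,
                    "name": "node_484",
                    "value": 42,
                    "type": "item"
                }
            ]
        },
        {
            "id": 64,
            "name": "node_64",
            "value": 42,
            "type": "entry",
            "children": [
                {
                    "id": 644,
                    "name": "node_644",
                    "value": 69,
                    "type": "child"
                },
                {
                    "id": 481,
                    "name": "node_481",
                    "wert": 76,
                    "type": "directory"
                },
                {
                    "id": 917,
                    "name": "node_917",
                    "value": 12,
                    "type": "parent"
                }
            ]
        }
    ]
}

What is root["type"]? "file"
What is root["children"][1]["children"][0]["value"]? 69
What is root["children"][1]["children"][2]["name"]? "node_917"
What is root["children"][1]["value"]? 42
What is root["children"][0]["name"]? "node_399"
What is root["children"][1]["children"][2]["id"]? 917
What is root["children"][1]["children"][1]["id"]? 481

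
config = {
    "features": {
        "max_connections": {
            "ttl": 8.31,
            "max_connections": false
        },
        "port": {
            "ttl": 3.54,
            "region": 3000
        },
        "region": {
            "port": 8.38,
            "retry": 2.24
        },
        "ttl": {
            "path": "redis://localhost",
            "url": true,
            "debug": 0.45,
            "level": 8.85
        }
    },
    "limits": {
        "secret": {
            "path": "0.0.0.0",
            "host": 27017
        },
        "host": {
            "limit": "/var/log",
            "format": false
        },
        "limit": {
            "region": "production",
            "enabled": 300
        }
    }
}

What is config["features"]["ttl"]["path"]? "redis://localhost"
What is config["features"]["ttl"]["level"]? 8.85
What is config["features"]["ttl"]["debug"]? 0.45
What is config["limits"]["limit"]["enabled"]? 300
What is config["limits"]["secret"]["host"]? 27017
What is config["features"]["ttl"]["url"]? True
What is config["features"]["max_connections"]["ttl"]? 8.31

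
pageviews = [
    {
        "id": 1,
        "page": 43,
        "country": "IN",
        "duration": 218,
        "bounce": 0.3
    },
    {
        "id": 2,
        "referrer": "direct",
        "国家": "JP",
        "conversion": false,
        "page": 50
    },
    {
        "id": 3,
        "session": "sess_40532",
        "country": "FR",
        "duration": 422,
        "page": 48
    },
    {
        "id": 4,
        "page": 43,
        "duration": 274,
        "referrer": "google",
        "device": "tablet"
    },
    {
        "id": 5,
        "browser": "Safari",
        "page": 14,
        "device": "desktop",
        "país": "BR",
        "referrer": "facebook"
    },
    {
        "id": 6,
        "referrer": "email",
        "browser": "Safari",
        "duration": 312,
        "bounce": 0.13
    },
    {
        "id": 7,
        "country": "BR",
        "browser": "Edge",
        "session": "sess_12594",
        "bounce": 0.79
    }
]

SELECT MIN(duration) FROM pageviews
218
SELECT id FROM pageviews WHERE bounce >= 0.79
[7]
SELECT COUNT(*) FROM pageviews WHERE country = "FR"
1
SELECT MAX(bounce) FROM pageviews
0.79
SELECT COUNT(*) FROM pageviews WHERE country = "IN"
1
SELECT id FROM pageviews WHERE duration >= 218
[1, 3, 4, 6]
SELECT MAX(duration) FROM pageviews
422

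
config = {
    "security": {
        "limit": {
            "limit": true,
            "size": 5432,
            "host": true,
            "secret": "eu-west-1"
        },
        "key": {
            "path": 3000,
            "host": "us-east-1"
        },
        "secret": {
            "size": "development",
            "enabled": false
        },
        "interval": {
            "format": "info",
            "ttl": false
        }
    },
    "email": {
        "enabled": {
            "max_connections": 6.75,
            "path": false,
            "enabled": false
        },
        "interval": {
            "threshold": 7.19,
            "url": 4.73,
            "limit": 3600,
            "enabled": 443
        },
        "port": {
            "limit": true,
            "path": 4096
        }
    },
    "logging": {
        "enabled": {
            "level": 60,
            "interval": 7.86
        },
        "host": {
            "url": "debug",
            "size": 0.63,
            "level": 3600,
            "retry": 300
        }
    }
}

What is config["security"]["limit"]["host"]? True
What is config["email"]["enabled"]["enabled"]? False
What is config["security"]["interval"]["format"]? "info"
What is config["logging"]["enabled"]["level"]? 60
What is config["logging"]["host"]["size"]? 0.63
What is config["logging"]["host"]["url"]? "debug"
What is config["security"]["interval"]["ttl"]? False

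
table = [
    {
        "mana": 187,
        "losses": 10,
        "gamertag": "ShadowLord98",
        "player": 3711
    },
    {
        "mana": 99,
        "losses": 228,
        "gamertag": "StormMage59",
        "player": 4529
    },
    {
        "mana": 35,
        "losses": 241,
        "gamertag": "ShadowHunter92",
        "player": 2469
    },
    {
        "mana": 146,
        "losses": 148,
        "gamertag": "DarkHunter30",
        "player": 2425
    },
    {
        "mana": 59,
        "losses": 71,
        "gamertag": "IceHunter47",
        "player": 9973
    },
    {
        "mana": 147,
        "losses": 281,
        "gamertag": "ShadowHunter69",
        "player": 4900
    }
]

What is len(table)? 6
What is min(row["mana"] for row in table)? 35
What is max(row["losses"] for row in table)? 281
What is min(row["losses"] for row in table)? 10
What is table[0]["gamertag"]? "ShadowLord98"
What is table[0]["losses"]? 10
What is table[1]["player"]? 4529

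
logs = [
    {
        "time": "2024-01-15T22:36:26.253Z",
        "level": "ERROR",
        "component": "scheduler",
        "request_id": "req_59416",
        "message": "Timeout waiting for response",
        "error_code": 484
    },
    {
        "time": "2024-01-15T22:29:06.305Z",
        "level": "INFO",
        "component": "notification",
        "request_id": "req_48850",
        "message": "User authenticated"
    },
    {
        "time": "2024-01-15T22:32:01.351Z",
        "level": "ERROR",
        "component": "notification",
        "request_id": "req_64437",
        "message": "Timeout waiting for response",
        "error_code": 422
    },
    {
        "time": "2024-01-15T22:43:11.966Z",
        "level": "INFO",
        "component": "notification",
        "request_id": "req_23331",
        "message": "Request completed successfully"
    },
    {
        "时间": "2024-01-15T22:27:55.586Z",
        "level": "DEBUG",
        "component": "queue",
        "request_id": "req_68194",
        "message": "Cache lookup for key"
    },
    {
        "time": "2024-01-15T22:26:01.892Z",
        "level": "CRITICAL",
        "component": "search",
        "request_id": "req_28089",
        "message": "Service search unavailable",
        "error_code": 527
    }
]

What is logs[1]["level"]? "INFO"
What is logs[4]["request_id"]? "req_68194"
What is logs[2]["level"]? "ERROR"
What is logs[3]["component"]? "notification"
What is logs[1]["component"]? "notification"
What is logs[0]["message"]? "Timeout waiting for response"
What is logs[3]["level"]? "INFO"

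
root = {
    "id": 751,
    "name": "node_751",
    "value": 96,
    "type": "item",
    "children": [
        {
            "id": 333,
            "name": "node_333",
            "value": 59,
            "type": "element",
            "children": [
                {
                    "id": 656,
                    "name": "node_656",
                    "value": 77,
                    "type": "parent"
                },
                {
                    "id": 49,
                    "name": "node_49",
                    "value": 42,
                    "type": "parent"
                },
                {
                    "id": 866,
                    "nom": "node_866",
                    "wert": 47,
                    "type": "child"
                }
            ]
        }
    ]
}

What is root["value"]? 96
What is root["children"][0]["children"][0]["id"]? 656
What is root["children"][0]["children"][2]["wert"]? 47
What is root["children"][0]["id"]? 333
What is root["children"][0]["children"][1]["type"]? "parent"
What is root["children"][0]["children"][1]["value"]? 42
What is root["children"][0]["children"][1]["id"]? 49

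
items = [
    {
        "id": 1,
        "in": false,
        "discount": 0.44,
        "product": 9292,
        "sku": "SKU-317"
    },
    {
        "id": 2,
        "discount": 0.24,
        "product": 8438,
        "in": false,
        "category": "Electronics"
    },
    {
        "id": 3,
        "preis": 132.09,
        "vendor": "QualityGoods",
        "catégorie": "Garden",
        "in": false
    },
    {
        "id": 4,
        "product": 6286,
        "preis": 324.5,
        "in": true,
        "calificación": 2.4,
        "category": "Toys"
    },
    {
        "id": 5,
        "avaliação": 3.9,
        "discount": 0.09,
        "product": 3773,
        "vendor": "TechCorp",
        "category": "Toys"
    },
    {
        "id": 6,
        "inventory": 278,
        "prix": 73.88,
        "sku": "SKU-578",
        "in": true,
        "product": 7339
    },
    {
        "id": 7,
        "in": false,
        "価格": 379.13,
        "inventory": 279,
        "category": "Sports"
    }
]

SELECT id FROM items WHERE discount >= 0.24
[1, 2]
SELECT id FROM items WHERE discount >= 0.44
[1]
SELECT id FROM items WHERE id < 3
[1, 2]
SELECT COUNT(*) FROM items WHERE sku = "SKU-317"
1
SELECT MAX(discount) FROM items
0.44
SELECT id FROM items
[1, 2, 3, 4, 5, 6, 7]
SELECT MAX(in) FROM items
True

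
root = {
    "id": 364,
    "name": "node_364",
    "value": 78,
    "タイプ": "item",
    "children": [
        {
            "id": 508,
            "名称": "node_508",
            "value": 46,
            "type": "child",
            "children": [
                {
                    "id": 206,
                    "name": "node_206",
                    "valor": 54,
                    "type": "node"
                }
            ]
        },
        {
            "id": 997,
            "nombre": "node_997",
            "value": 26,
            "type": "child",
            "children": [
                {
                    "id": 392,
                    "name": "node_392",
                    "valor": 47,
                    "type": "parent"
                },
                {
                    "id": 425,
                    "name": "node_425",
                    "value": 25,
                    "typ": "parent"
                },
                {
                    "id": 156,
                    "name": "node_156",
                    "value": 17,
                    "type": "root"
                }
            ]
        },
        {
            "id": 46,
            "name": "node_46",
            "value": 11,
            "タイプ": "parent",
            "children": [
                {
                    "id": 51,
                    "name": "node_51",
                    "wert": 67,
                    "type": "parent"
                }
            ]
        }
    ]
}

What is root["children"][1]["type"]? "child"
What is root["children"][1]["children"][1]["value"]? 25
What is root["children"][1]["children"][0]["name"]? "node_392"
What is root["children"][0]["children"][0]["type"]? "node"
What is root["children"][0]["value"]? 46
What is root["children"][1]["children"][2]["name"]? "node_156"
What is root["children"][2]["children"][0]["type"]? "parent"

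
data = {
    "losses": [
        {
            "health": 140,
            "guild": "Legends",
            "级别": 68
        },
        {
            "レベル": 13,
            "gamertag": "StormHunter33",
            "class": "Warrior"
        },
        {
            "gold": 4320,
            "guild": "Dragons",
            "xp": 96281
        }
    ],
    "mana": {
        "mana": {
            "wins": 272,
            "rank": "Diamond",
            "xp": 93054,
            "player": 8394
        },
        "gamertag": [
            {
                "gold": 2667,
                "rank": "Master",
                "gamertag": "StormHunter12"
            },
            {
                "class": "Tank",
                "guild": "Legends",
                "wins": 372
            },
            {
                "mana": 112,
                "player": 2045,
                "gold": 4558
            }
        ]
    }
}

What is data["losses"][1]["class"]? "Warrior"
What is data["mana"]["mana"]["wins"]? 272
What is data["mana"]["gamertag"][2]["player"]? 2045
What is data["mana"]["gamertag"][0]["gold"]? 2667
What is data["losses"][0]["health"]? 140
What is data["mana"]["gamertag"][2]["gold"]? 4558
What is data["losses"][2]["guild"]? "Dragons"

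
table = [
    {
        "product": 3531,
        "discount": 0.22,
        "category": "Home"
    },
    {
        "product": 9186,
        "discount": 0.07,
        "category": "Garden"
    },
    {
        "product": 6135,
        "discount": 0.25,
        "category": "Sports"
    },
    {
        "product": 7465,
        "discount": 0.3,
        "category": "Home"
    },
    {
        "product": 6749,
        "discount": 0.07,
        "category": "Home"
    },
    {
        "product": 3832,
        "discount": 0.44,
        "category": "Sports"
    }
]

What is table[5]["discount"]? 0.44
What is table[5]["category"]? "Sports"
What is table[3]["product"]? 7465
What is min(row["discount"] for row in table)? 0.07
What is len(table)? 6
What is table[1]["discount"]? 0.07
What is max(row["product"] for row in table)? 9186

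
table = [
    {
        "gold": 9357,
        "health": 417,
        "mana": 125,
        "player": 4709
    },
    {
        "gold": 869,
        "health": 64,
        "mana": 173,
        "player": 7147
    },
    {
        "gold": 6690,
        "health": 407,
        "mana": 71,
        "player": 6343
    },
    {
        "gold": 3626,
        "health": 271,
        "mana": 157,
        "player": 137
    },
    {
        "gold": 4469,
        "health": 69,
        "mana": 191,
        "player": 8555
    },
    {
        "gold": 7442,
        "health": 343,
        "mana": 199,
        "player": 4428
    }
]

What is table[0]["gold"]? 9357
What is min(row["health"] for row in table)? 64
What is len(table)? 6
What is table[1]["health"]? 64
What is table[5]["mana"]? 199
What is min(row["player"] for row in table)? 137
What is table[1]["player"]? 7147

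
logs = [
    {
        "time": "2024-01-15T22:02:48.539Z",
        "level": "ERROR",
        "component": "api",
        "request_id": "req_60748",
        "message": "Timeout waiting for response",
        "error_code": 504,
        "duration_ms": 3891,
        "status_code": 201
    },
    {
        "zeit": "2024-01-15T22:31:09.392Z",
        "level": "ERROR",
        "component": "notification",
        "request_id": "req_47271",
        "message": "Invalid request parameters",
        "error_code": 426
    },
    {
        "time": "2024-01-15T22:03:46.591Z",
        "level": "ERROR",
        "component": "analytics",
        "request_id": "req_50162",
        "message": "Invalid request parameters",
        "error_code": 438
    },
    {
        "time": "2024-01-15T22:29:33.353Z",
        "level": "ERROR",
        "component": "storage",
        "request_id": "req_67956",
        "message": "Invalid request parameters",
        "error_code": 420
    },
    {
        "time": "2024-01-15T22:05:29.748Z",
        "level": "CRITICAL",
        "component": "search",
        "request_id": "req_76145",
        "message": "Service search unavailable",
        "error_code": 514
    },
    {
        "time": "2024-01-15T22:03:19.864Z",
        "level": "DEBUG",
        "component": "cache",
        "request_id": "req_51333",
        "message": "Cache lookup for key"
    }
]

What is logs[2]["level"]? "ERROR"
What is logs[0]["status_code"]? 201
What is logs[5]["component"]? "cache"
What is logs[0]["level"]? "ERROR"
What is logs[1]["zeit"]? "2024-01-15T22:31:09.392Z"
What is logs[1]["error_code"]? 426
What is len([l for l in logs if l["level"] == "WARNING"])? 0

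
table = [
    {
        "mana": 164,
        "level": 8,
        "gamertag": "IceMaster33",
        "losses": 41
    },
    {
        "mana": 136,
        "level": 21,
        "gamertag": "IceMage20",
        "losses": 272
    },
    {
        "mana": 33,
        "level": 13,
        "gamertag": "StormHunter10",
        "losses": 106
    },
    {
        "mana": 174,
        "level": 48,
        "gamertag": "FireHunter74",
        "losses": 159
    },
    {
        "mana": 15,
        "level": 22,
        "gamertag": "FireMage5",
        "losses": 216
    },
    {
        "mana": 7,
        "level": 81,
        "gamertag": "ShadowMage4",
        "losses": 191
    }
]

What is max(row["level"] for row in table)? 81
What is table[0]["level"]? 8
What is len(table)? 6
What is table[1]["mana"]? 136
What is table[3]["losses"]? 159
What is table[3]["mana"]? 174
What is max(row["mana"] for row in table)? 174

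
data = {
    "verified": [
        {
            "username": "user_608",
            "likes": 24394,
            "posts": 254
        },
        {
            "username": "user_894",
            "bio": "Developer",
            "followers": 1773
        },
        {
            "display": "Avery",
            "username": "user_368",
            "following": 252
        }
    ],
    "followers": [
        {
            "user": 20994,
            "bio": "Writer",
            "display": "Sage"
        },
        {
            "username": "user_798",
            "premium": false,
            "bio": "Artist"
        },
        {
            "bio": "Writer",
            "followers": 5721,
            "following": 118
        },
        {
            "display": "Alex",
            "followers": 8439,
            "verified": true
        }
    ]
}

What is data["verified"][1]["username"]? "user_894"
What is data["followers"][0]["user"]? 20994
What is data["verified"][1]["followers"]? 1773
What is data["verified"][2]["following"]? 252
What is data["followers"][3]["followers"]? 8439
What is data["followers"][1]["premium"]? False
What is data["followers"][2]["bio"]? "Writer"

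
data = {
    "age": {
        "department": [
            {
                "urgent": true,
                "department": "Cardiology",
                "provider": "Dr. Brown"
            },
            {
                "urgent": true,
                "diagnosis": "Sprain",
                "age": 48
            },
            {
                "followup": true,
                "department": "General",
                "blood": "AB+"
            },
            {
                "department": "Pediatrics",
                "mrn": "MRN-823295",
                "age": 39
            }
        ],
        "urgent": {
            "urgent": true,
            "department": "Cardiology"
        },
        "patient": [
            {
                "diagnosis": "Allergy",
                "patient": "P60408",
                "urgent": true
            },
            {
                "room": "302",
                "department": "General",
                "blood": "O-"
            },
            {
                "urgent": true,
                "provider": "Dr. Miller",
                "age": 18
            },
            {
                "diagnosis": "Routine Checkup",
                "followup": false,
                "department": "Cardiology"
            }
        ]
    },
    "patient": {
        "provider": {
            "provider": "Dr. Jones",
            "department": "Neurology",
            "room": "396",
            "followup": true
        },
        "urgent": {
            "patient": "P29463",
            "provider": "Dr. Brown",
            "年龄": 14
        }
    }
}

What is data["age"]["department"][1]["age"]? 48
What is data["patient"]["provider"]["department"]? "Neurology"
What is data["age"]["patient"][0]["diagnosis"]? "Allergy"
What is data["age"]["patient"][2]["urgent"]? True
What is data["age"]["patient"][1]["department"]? "General"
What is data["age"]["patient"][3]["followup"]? False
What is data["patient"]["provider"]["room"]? "396"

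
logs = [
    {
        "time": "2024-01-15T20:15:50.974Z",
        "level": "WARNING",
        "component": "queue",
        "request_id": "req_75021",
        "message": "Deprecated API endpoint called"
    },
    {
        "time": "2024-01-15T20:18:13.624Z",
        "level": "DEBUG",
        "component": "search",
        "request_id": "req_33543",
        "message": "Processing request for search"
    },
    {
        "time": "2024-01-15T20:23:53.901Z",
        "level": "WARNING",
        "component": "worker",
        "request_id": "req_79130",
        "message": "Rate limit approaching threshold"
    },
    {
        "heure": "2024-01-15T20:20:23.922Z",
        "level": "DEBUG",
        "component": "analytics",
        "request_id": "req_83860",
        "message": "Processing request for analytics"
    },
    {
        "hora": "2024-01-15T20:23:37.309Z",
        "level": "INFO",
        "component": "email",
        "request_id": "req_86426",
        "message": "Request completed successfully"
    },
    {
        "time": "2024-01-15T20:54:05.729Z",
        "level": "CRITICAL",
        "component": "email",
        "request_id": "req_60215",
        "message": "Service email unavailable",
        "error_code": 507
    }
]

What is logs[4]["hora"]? "2024-01-15T20:23:37.309Z"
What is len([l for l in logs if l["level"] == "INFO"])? 1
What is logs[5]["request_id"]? "req_60215"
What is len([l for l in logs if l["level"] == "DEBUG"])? 2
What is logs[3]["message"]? "Processing request for analytics"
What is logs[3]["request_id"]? "req_83860"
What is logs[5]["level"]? "CRITICAL"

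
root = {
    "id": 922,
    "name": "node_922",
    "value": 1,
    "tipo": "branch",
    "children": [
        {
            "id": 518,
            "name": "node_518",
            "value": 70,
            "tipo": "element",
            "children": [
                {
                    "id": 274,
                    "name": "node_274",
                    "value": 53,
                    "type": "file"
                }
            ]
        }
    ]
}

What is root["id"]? 922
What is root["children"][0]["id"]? 518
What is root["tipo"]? "branch"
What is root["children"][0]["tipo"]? "element"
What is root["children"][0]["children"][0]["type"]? "file"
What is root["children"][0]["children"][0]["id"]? 274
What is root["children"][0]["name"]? "node_518"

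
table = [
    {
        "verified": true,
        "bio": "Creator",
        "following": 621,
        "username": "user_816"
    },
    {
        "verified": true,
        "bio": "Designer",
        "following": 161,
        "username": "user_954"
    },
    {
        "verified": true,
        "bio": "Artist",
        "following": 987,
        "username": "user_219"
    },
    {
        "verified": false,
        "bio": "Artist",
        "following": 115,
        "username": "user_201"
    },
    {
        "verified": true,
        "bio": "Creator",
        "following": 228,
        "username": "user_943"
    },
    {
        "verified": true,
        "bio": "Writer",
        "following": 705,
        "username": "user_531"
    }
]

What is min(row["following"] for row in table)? 115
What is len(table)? 6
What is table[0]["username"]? "user_816"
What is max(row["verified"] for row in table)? True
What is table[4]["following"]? 228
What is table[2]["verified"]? True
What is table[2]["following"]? 987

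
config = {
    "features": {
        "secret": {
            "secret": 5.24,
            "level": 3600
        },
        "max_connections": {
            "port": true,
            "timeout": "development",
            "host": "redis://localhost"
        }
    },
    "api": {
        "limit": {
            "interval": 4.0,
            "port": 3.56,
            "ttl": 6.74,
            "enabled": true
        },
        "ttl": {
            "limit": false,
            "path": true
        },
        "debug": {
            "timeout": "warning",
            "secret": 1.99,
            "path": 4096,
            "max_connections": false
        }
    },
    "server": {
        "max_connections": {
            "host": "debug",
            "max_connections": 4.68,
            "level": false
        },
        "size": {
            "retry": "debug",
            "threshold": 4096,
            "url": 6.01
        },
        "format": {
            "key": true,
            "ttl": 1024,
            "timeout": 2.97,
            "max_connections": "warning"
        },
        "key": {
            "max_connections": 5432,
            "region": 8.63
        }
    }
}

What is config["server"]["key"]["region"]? 8.63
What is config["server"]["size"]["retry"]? "debug"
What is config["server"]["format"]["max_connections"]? "warning"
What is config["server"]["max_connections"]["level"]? False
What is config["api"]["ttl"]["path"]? True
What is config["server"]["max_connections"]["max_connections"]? 4.68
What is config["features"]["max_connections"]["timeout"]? "development"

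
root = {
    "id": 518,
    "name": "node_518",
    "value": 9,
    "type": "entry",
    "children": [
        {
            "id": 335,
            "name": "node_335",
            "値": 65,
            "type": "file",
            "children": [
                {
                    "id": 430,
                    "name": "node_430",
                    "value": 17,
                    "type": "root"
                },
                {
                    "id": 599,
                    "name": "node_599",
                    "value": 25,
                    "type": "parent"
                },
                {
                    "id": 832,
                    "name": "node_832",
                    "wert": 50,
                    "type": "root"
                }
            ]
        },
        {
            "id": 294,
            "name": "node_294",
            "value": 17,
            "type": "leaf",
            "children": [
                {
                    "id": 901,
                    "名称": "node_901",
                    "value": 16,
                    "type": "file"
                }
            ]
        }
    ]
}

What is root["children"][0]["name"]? "node_335"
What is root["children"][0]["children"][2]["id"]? 832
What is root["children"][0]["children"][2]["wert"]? 50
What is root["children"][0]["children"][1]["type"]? "parent"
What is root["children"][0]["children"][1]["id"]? 599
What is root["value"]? 9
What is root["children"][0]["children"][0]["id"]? 430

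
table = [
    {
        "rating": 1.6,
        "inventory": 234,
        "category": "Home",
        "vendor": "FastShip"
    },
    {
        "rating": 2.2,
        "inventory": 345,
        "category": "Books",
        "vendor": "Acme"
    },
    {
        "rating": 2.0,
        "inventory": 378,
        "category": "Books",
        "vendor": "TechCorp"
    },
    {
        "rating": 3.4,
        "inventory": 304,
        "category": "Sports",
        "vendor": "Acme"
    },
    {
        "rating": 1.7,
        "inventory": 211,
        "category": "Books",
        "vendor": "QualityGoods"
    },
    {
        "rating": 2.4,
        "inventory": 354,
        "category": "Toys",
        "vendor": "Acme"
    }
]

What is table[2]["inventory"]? 378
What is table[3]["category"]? "Sports"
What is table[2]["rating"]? 2.0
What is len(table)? 6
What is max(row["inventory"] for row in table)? 378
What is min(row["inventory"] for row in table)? 211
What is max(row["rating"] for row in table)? 3.4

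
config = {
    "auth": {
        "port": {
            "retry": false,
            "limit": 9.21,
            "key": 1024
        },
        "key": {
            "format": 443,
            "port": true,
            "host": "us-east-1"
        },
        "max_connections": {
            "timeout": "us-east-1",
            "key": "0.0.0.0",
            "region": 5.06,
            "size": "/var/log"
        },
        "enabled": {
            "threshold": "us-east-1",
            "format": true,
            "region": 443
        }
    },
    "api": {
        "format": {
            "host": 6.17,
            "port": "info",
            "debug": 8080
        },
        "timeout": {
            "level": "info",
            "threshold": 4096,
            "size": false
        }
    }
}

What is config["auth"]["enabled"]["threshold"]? "us-east-1"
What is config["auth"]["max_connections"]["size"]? "/var/log"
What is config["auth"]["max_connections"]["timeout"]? "us-east-1"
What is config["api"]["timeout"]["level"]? "info"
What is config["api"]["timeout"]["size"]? False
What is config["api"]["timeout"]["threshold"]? 4096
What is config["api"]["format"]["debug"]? 8080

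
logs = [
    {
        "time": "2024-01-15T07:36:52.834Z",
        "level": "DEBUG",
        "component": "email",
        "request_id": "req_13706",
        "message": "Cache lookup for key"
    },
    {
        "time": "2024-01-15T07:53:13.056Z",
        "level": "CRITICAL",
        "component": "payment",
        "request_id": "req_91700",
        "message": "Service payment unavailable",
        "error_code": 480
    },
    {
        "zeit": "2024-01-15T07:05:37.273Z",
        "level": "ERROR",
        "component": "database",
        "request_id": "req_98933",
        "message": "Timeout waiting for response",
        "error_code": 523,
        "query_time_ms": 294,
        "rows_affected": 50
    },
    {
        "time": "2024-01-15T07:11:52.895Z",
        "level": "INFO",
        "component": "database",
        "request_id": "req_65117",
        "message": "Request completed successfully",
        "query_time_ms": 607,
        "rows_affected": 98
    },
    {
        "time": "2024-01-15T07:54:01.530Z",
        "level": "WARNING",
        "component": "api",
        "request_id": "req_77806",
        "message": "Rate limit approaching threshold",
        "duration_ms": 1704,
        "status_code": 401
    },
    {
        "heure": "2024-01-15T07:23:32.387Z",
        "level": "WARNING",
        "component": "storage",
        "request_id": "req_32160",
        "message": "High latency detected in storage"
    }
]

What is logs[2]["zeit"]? "2024-01-15T07:05:37.273Z"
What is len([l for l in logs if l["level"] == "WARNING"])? 2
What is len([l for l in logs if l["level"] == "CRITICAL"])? 1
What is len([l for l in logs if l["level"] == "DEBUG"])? 1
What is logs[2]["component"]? "database"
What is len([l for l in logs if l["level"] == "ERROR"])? 1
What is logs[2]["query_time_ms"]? 294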